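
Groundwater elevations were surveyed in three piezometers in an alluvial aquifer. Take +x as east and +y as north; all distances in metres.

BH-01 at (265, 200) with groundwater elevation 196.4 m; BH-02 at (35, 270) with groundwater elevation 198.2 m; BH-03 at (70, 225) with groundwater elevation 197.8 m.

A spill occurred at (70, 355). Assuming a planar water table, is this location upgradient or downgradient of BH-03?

upgradient

Taking BH-01 as reference: BH-02−BH-01 = (-230, 70, +1.8); BH-03−BH-01 = (-195, 25, +1.4).
Determinant of the coordinate differences = (-230)·25 − (-195)·70 = 7900.
∂h/∂x = [(+1.8)·25 − (+1.4)·70] / 7900 = -0.006709
∂h/∂y = [(-230)·(+1.4) − (-195)·(+1.8)] / 7900 = +0.003671
Head at (70, 355) = 196.4 + (-0.006709)·(-195) + (+0.003671)·(155) = 198.28 m.
That is higher than the 197.8 m at BH-03, so the point is upgradient.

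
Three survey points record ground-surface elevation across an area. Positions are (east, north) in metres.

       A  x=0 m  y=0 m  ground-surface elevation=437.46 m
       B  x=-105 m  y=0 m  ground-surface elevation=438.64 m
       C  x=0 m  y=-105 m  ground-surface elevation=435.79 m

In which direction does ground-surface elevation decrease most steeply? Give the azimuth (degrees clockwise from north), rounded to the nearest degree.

∂z/∂x = (438.64 − 437.46) / (-105 − 0) = -0.01124
∂z/∂y = (435.79 − 437.46) / (-105 − 0) = +0.01590
Steepest decrease is along −∇f: components (+0.01124 E, -0.01590 N).
Azimuth = atan2(+0.01124, -0.01590) = 144.8° ≈ 145°.

145°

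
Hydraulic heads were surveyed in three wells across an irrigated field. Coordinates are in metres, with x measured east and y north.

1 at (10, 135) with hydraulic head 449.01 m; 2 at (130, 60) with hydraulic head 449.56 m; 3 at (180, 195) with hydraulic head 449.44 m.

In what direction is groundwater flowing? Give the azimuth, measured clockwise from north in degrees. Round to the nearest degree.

303°

Three-point gradient (reference 1): Δ to 2 = (120, -75, +0.55), Δ to 3 = (170, 60, +0.43).
∂h/∂x = +0.003271, ∂h/∂y = -0.002100 (det = 19950).
Flow direction (−∇h) has components (-0.003271 E, +0.002100 N).
Azimuth = atan2(E, N) = atan2(-0.003271, +0.002100) = 302.7° ≈ 303°.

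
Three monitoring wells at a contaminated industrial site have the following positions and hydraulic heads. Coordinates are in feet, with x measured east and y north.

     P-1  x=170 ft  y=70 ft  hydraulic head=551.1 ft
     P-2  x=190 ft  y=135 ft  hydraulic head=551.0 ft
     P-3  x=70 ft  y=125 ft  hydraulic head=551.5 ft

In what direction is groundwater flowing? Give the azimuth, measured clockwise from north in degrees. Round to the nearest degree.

Taking P-1 as reference: P-2−P-1 = (20, 65, -0.1); P-3−P-1 = (-100, 55, +0.4).
Solve a·Δx + b·Δy = Δh: det = 20·55 − (-100)·65 = 7600.
∂h/∂x = [(-0.1)·55 − (+0.4)·65] / 7600 = -0.004145
∂h/∂y = [20·(+0.4) − (-100)·(-0.1)] / 7600 = -0.0002632
Flow direction (−∇h) has components (+0.004145 E, +0.0002632 N).
Azimuth = atan2(E, N) = atan2(+0.004145, +0.0002632) = 86.4° ≈ 086°.

086°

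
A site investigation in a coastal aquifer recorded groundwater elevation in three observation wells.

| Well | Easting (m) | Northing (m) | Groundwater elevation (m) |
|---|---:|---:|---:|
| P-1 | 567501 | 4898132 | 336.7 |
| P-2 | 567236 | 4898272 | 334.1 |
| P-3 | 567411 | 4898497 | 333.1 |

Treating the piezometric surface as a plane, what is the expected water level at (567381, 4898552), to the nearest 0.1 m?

332.5 m

Differences from P-1: to P-2 (Δx, Δy, Δh) = (-265, 140, -2.6); to P-3 = (-90, 365, -3.6).
Solve a·Δx + b·Δy = Δh: det = (-265)·365 − (-90)·140 = -84125.
∂h/∂x = [(-2.6)·365 − (-3.6)·140] / -84125 = +0.005290
∂h/∂y = [(-265)·(-3.6) − (-90)·(-2.6)] / -84125 = -0.008559
h(567381, 4898552) = 336.7 + (+0.005290)·(-120) + (-0.008559)·(420) = 336.7 -0.635 -3.595 = 332.471 m.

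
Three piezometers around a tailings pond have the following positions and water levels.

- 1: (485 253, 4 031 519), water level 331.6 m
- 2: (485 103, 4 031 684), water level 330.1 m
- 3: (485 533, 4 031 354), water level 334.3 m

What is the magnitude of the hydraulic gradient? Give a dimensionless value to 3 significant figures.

With h = a·x + b·y + c and 1 as origin, the differences give:
  (-150)·a + 165·b = -1.5
  280·a + (-165)·b = +2.7
Eliminate b (×(-165) and ×165, subtract): -21450·a = -198.00 → a = ∂h/∂x = +0.009231
Back-substitute: b = ∂h/∂y = -0.0006993.
|∇h| = √(0.009231² + -0.0006993²) = 0.009257

0.00926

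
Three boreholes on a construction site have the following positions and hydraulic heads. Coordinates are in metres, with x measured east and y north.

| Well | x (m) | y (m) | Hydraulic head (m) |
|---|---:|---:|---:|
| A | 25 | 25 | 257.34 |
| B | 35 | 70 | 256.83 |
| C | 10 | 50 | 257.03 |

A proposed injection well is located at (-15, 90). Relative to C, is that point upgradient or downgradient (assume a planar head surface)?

With h = a·x + b·y + c and A as origin, the differences give:
  10·a + 45·b = -0.51
  (-15)·a + 25·b = -0.31
Eliminate b (×25 and ×45, subtract): 925·a = 1.200 → a = ∂h/∂x = +0.001297
Back-substitute: b = ∂h/∂y = -0.01162.
Head at (-15, 90) = 257.34 + (+0.001297)·(-40) + (-0.01162)·(65) = 256.53 m.
That is lower than the 257.03 m at C, so the point is downgradient.

downgradient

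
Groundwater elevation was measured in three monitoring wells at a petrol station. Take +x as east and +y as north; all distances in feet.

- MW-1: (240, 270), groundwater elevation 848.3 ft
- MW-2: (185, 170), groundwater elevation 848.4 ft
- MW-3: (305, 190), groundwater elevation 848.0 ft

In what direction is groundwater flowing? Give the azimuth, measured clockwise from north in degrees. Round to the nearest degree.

105°

Taking MW-1 as reference: MW-2−MW-1 = (-55, -100, +0.1); MW-3−MW-1 = (65, -80, -0.3).
Determinant of the coordinate differences = (-55)·(-80) − 65·(-100) = 10900.
∂h/∂x = [(+0.1)·(-80) − (-0.3)·(-100)] / 10900 = -0.003486
∂h/∂y = [(-55)·(-0.3) − 65·(+0.1)] / 10900 = +0.0009174
Flow direction (−∇h) has components (+0.003486 E, -0.0009174 N).
Azimuth = atan2(E, N) = atan2(+0.003486, -0.0009174) = 104.7° ≈ 105°.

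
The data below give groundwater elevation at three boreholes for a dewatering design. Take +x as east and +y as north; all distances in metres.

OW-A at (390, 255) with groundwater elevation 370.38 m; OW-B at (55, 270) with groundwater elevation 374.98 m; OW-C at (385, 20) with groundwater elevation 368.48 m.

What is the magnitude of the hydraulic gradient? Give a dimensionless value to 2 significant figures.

Differences from OW-A: to OW-B (Δx, Δy, Δh) = (-335, 15, +4.60); to OW-C = (-5, -235, -1.90).
Determinant of the coordinate differences = (-335)·(-235) − (-5)·15 = 78800.
∂h/∂x = [(+4.60)·(-235) − (-1.90)·15] / 78800 = -0.01336
∂h/∂y = [(-335)·(-1.90) − (-5)·(+4.60)] / 78800 = +0.008369
|∇h| = √(-0.01336² + 0.008369²) = 0.01576

0.016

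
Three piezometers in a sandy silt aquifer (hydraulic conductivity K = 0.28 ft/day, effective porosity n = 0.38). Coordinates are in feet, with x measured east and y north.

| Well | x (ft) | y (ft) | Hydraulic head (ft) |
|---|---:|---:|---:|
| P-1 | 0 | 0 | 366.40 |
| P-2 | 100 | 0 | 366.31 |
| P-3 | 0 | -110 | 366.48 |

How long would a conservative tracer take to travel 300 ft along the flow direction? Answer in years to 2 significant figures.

960 years

∂h/∂x = (366.31 − 366.40) / (100 − 0) = -0.0009000
∂h/∂y = (366.48 − 366.40) / (-110 − 0) = -0.0007273
|∇h| = √(-0.0009000² + -0.0007273²) = 0.001157
Seepage velocity v = K·i/n = 0.28 × 0.001157 / 0.38 = 0.0008525 ft/day.
t = 300 / 0.0008525 = 3.519e+05 days = 963 years.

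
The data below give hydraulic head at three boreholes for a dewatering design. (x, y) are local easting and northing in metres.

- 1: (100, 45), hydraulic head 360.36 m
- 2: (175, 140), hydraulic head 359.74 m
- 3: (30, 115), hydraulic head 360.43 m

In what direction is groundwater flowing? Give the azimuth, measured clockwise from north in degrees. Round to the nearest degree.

053°

With h = a·x + b·y + c and 1 as origin, the differences give:
  75·a + 95·b = -0.62
  (-70)·a + 70·b = +0.07
Eliminate b (×70 and ×95, subtract): 11900·a = -50.050 → a = ∂h/∂x = -0.004206
Back-substitute: b = ∂h/∂y = -0.003206.
Flow direction (−∇h) has components (+0.004206 E, +0.003206 N).
Azimuth = atan2(E, N) = atan2(+0.004206, +0.003206) = 52.7° ≈ 053°.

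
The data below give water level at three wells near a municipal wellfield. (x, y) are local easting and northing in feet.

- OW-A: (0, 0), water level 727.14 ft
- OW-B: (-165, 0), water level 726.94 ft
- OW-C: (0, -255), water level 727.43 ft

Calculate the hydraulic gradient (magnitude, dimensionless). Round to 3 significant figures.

0.00166

∂h/∂x = (726.94 − 727.14) / (-165 − 0) = +0.001212
∂h/∂y = (727.43 − 727.14) / (-255 − 0) = -0.001137
|∇h| = √(0.001212² + -0.001137²) = 0.001662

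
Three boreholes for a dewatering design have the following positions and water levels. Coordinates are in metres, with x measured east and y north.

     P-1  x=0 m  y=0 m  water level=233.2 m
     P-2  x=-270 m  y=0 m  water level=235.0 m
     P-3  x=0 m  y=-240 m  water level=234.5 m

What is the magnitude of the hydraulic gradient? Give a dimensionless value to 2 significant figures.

∂h/∂x = (235.0 − 233.2) / (-270 − 0) = -0.006667
∂h/∂y = (234.5 − 233.2) / (-240 − 0) = -0.005417
|∇h| = √(-0.006667² + -0.005417²) = 0.00859

0.0086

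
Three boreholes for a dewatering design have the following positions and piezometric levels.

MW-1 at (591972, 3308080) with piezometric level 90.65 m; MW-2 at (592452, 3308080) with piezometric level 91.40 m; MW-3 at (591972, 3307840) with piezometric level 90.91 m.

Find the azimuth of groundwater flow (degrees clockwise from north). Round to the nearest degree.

305°

∂h/∂x = (91.40 − 90.65) / (592452 − 591972) = +0.001563
∂h/∂y = (90.91 − 90.65) / (3307840 − 3308080) = -0.001083
Flow direction (−∇h) has components (-0.001563 E, +0.001083 N).
Azimuth = atan2(E, N) = atan2(-0.001563, +0.001083) = 304.7° ≈ 305°.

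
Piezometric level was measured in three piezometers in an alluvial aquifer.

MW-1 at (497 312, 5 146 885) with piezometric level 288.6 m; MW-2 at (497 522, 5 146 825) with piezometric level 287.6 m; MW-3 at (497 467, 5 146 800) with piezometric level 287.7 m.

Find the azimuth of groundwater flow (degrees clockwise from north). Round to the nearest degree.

With h = a·x + b·y + c and MW-1 as origin, the differences give:
  210·a + (-60)·b = -1.0
  155·a + (-85)·b = -0.9
Eliminate b (×(-85) and ×(-60), subtract): -8550·a = 31.00 → a = ∂h/∂x = -0.003626
Back-substitute: b = ∂h/∂y = +0.003977.
Flow direction (−∇h) has components (+0.003626 E, -0.003977 N).
Azimuth = atan2(E, N) = atan2(+0.003626, -0.003977) = 137.6° ≈ 138°.

138°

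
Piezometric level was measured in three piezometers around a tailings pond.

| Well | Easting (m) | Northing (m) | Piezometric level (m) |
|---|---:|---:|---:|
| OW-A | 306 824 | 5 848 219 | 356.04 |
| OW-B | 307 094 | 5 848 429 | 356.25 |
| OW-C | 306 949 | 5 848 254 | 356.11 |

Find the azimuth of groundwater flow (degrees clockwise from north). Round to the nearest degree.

With h = a·x + b·y + c and OW-A as origin, the differences give:
  270·a + 210·b = +0.21
  125·a + 35·b = +0.07
Eliminate b (×35 and ×210, subtract): -16800·a = -7.350 → a = ∂h/∂x = +0.0004375
Back-substitute: b = ∂h/∂y = +0.0004375.
Flow direction (−∇h) has components (-0.0004375 E, -0.0004375 N).
Azimuth = atan2(E, N) = atan2(-0.0004375, -0.0004375) = 225.0° ≈ 225°.

225°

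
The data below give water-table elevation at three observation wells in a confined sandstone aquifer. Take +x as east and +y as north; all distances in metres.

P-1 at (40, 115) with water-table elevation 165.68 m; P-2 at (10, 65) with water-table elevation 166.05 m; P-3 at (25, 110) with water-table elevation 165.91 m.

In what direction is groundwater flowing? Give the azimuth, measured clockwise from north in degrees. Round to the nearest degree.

Differences from P-1: to P-2 (Δx, Δy, Δh) = (-30, -50, +0.37); to P-3 = (-15, -5, +0.23).
Solve a·Δx + b·Δy = Δh: det = (-30)·(-5) − (-15)·(-50) = -600.
∂h/∂x = [(+0.37)·(-5) − (+0.23)·(-50)] / -600 = -0.01608
∂h/∂y = [(-30)·(+0.23) − (-15)·(+0.37)] / -600 = +0.002250
Flow direction (−∇h) has components (+0.01608 E, -0.002250 N).
Azimuth = atan2(E, N) = atan2(+0.01608, -0.002250) = 98.0° ≈ 098°.

098°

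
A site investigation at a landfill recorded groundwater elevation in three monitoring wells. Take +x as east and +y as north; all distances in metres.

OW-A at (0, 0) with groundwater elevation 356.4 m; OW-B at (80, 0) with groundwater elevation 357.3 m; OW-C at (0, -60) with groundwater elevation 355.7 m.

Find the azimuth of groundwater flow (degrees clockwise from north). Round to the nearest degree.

∂h/∂x = (357.3 − 356.4) / (80 − 0) = +0.01125
∂h/∂y = (355.7 − 356.4) / (-60 − 0) = +0.01167
Flow direction (−∇h) has components (-0.01125 E, -0.01167 N).
Azimuth = atan2(E, N) = atan2(-0.01125, -0.01167) = 224.0° ≈ 224°.

224°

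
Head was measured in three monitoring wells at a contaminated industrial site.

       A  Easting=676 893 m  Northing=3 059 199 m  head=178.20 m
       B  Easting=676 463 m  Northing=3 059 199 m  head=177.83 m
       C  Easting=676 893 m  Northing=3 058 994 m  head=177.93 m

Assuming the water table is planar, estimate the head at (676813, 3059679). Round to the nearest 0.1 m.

178.8 m

∂h/∂x = (177.83 − 178.20) / (676463 − 676893) = +0.0008605
∂h/∂y = (177.93 − 178.20) / (3058994 − 3059199) = +0.001317
h(676813, 3059679) = 178.20 + (+0.0008605)·(-80) + (+0.001317)·(480) = 178.20 -0.069 +0.632 = 178.763 m.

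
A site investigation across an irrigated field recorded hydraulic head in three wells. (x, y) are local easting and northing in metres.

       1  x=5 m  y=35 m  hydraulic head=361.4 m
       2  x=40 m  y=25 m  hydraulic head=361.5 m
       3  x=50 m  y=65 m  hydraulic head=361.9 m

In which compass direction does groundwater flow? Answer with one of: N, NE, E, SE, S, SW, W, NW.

SW

Differences from 1: to 2 (Δx, Δy, Δh) = (35, -10, +0.1); to 3 = (45, 30, +0.5).
Determinant of the coordinate differences = 35·30 − 45·(-10) = 1500.
∂h/∂x = [(+0.1)·30 − (+0.5)·(-10)] / 1500 = +0.005333
∂h/∂y = [35·(+0.5) − 45·(+0.1)] / 1500 = +0.008667
Flow = −∇h = (-0.005333 east, -0.008667 north), which points southwest.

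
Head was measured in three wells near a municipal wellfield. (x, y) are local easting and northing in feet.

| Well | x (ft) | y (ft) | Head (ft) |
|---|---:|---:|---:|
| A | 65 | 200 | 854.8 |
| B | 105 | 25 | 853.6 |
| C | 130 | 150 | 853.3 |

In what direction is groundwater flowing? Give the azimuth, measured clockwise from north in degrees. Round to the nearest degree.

Differences from A: to B (Δx, Δy, Δh) = (40, -175, -1.2); to C = (65, -50, -1.5).
Determinant of the coordinate differences = 40·(-50) − 65·(-175) = 9375.
∂h/∂x = [(-1.2)·(-50) − (-1.5)·(-175)] / 9375 = -0.02160
∂h/∂y = [40·(-1.5) − 65·(-1.2)] / 9375 = +0.001920
Flow direction (−∇h) has components (+0.02160 E, -0.001920 N).
Azimuth = atan2(E, N) = atan2(+0.02160, -0.001920) = 95.1° ≈ 095°.

095°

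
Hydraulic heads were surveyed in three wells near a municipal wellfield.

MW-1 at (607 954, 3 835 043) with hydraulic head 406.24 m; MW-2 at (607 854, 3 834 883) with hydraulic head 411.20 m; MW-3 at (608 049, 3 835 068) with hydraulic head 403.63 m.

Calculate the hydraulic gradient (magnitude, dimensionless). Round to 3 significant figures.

0.0284

Taking MW-1 as reference: MW-2−MW-1 = (-100, -160, +4.96); MW-3−MW-1 = (95, 25, -2.61).
Solve a·Δx + b·Δy = Δh: det = (-100)·25 − 95·(-160) = 12700.
∂h/∂x = [(+4.96)·25 − (-2.61)·(-160)] / 12700 = -0.02312
∂h/∂y = [(-100)·(-2.61) − 95·(+4.96)] / 12700 = -0.01655
|∇h| = √(-0.02312² + -0.01655²) = 0.02843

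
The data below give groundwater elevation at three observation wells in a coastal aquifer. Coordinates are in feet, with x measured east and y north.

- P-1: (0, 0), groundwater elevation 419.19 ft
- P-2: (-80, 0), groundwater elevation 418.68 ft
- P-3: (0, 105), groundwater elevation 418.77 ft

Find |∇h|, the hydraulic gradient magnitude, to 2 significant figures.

0.0075

∂h/∂x = (418.68 − 419.19) / (-80 − 0) = +0.006375
∂h/∂y = (418.77 − 419.19) / (105 − 0) = -0.004000
|∇h| = √(0.006375² + -0.004000²) = 0.007526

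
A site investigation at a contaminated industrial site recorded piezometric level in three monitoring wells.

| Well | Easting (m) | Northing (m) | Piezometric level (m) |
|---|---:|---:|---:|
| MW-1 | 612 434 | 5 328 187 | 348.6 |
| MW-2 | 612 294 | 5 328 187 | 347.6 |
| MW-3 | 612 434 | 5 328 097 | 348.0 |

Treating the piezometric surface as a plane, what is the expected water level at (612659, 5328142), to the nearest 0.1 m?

∂h/∂x = (347.6 − 348.6) / (612294 − 612434) = +0.007143
∂h/∂y = (348.0 − 348.6) / (5328097 − 5328187) = +0.006667
h(612659, 5328142) = 348.6 + (+0.007143)·(225) + (+0.006667)·(-45) = 348.6 +1.607 -0.300 = 349.907 m.

349.9 m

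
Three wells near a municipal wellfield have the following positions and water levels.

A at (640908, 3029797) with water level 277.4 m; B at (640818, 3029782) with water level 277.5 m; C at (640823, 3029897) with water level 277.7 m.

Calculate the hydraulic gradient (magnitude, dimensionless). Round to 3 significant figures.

Three-point gradient (reference A): Δ to B = (-90, -15, +0.1), Δ to C = (-85, 100, +0.3).
∂h/∂x = -0.001411, ∂h/∂y = +0.001800 (det = -10275).
|∇h| = √(-0.001411² + 0.001800²) = 0.002287

0.00229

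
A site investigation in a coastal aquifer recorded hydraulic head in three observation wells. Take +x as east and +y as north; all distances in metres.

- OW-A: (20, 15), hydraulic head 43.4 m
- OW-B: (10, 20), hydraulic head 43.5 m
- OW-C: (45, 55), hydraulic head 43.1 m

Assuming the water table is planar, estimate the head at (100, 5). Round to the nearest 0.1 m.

With h = a·x + b·y + c and OW-A as origin, the differences give:
  (-10)·a + 5·b = +0.1
  25·a + 40·b = -0.3
Eliminate b (×40 and ×5, subtract): -525·a = 5.50 → a = ∂h/∂x = -0.01048
Back-substitute: b = ∂h/∂y = -0.0009524.
h(100, 5) = 43.4 + (-0.01048)·(80) + (-0.0009524)·(-10) = 43.4 -0.838 +0.010 = 42.571 m.

42.6 m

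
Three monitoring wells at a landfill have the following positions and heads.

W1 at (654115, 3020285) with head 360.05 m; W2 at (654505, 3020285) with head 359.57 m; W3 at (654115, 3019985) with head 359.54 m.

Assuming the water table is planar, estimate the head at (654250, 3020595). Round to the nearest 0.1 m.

∂h/∂x = (359.57 − 360.05) / (654505 − 654115) = -0.001231
∂h/∂y = (359.54 − 360.05) / (3019985 − 3020285) = +0.001700
h(654250, 3020595) = 360.05 + (-0.001231)·(135) + (+0.001700)·(310) = 360.05 -0.166 +0.527 = 360.411 m.

360.4 m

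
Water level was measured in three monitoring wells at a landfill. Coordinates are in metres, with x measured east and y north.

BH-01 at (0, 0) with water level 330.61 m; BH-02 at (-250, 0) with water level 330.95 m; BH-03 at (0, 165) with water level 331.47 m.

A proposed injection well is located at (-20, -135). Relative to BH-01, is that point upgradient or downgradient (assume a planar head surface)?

∂h/∂x = (330.95 − 330.61) / (-250 − 0) = -0.001360
∂h/∂y = (331.47 − 330.61) / (165 − 0) = +0.005212
Head at (-20, -135) = 330.61 + (-0.001360)·(-20) + (+0.005212)·(-135) = 329.93 m.
That is lower than the 330.61 m at BH-01, so the point is downgradient.

downgradient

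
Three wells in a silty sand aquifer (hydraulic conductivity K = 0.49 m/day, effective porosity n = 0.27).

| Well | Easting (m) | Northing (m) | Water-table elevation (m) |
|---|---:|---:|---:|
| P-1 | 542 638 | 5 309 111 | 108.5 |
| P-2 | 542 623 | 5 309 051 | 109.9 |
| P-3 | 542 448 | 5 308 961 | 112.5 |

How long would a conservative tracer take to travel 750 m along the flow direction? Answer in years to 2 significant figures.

Three-point gradient (reference P-1): Δ to P-2 = (-15, -60, +1.4), Δ to P-3 = (-190, -150, +4.0).
∂h/∂x = -0.003279, ∂h/∂y = -0.02251 (det = -9150).
|∇h| = √(-0.003279² + -0.02251²) = 0.02275
Seepage velocity v = K·i/n = 0.49 × 0.02275 / 0.27 = 0.04129 m/day.
t = 750 / 0.04129 = 1.816e+04 days = 49.7 years.

50 years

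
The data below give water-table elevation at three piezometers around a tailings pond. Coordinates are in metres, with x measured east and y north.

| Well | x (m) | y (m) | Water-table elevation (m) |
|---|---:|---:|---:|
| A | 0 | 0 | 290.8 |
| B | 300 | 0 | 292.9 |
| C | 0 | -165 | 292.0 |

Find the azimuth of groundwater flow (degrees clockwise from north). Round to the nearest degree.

∂h/∂x = (292.9 − 290.8) / (300 − 0) = +0.007000
∂h/∂y = (292.0 − 290.8) / (-165 − 0) = -0.007273
Flow direction (−∇h) has components (-0.007000 E, +0.007273 N).
Azimuth = atan2(E, N) = atan2(-0.007000, +0.007273) = 316.1° ≈ 316°.

316°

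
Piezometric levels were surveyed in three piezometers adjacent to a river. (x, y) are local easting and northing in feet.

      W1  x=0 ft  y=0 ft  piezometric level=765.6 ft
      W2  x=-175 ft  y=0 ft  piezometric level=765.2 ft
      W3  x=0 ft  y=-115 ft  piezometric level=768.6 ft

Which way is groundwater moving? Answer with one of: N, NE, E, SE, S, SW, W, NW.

N

∂h/∂x = (765.2 − 765.6) / (-175 − 0) = +0.002286
∂h/∂y = (768.6 − 765.6) / (-115 − 0) = -0.02609
Flow = −∇h = (-0.002286 east, +0.02609 north), which points north.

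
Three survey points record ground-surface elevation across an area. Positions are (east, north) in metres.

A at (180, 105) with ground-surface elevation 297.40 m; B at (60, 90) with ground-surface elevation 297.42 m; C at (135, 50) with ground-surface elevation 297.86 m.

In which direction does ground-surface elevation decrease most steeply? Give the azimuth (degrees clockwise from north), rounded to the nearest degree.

354°

Taking A as reference: B−A = (-120, -15, +0.02); C−A = (-45, -55, +0.46).
Determinant of the coordinate differences = (-120)·(-55) − (-45)·(-15) = 5925.
∂z/∂x = [(+0.02)·(-55) − (+0.46)·(-15)] / 5925 = +0.0009789
∂z/∂y = [(-120)·(+0.46) − (-45)·(+0.02)] / 5925 = -0.009165
Steepest decrease is along −∇f: components (-0.0009789 E, +0.009165 N).
Azimuth = atan2(-0.0009789, +0.009165) = 353.9° ≈ 354°.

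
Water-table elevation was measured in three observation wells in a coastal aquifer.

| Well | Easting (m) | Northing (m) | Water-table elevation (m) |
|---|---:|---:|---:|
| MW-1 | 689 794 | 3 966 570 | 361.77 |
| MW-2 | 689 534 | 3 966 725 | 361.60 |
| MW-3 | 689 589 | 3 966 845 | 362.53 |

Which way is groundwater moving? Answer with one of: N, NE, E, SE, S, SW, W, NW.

Differences from MW-1: to MW-2 (Δx, Δy, Δh) = (-260, 155, -0.17); to MW-3 = (-205, 275, +0.76).
Determinant of the coordinate differences = (-260)·275 − (-205)·155 = -39725.
∂h/∂x = [(-0.17)·275 − (+0.76)·155] / -39725 = +0.004142
∂h/∂y = [(-260)·(+0.76) − (-205)·(-0.17)] / -39725 = +0.005851
Flow = −∇h = (-0.004142 east, -0.005851 north), which points southwest.

SW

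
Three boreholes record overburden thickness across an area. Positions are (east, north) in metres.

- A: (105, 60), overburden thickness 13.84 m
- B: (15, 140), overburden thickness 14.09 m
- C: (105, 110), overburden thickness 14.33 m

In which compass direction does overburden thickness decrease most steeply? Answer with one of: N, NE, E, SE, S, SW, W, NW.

SW

Taking A as reference: B−A = (-90, 80, +0.25); C−A = (0, 50, +0.49).
Determinant of the coordinate differences = (-90)·50 − 0·80 = -4500.
∂d/∂x = [(+0.25)·50 − (+0.49)·80] / -4500 = +0.005933
∂d/∂y = [(-90)·(+0.49) − 0·(+0.25)] / -4500 = +0.009800
Steepest decrease is along −∇f = (-0.005933 E, -0.009800 N) → southwest.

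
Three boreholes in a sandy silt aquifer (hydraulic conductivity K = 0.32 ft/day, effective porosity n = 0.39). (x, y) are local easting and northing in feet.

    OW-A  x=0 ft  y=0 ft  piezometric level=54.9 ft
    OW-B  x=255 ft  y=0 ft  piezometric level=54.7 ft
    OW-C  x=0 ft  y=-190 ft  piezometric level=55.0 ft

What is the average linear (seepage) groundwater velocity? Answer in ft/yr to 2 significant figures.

∂h/∂x = (54.7 − 54.9) / (255 − 0) = -0.0007843
∂h/∂y = (55.0 − 54.9) / (-190 − 0) = -0.0005263
|∇h| = √(-0.0007843² + -0.0005263²) = 0.0009445
Seepage velocity v = K·i/n = 0.32 × 0.0009445 / 0.39 = 0.000775 ft/day = 0.2831 ft/yr.

0.28 ft/yr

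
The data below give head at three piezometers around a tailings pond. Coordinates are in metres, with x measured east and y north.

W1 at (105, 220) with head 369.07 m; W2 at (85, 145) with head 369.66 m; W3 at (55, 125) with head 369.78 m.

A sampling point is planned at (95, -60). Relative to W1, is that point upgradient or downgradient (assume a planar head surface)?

Three-point gradient (reference W1): Δ to W2 = (-20, -75, +0.59), Δ to W3 = (-50, -95, +0.71).
∂h/∂x = +0.001514, ∂h/∂y = -0.008270 (det = -1850).
Head at (95, -60) = 369.07 + (+0.001514)·(-10) + (-0.008270)·(-280) = 371.37 m.
That is higher than the 369.07 m at W1, so the point is upgradient.

upgradient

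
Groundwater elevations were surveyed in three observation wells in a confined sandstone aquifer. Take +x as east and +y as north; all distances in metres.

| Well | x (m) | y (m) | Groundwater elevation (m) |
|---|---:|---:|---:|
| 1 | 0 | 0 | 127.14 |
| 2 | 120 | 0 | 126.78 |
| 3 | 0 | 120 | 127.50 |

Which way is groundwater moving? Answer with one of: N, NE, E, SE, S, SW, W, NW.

SE

∂h/∂x = (126.78 − 127.14) / (120 − 0) = -0.003000
∂h/∂y = (127.50 − 127.14) / (120 − 0) = +0.003000
Flow = −∇h = (+0.003000 east, -0.003000 north), which points southeast.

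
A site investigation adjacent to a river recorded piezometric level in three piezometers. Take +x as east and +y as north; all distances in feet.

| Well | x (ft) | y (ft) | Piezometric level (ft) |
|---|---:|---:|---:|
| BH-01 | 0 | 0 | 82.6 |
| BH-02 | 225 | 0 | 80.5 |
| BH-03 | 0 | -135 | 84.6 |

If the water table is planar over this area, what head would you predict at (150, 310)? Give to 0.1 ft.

76.6 ft

∂h/∂x = (80.5 − 82.6) / (225 − 0) = -0.009333
∂h/∂y = (84.6 − 82.6) / (-135 − 0) = -0.01481
h(150, 310) = 82.6 + (-0.009333)·(150) + (-0.01481)·(310) = 82.6 -1.400 -4.593 = 76.607 ft.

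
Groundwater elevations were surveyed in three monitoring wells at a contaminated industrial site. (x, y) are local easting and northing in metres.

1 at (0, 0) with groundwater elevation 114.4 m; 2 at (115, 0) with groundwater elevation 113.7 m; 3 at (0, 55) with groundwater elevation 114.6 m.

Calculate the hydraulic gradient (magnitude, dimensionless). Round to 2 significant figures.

0.0071

∂h/∂x = (113.7 − 114.4) / (115 − 0) = -0.006087
∂h/∂y = (114.6 − 114.4) / (55 − 0) = +0.003636
|∇h| = √(-0.006087² + 0.003636²) = 0.00709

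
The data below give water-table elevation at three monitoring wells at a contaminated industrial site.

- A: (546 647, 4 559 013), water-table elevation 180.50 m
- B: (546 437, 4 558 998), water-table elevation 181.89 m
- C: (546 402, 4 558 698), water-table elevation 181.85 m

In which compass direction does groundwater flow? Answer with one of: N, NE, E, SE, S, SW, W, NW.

E

Taking A as reference: B−A = (-210, -15, +1.39); C−A = (-245, -315, +1.35).
Solve a·Δx + b·Δy = Δh: det = (-210)·(-315) − (-245)·(-15) = 62475.
∂h/∂x = [(+1.39)·(-315) − (+1.35)·(-15)] / 62475 = -0.006684
∂h/∂y = [(-210)·(+1.35) − (-245)·(+1.39)] / 62475 = +0.0009132
Flow = −∇h = (+0.006684 east, -0.0009132 north), which points east.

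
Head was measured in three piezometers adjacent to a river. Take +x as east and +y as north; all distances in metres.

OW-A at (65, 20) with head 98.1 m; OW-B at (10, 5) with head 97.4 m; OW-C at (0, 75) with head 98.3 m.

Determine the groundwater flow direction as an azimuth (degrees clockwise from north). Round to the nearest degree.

212°

With h = a·x + b·y + c and OW-A as origin, the differences give:
  (-55)·a + (-15)·b = -0.7
  (-65)·a + 55·b = +0.2
Eliminate b (×55 and ×(-15), subtract): -4000·a = -35.50 → a = ∂h/∂x = +0.008875
Back-substitute: b = ∂h/∂y = +0.01412.
Flow direction (−∇h) has components (-0.008875 E, -0.01412 N).
Azimuth = atan2(E, N) = atan2(-0.008875, -0.01412) = 212.1° ≈ 212°.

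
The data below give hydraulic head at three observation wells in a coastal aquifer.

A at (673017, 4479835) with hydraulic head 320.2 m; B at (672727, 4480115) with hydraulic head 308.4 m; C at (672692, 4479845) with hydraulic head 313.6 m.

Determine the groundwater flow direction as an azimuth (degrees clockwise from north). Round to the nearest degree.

318°

Taking A as reference: B−A = (-290, 280, -11.8); C−A = (-325, 10, -6.6).
Determinant of the coordinate differences = (-290)·10 − (-325)·280 = 88100.
∂h/∂x = [(-11.8)·10 − (-6.6)·280] / 88100 = +0.01964
∂h/∂y = [(-290)·(-6.6) − (-325)·(-11.8)] / 88100 = -0.02180
Flow direction (−∇h) has components (-0.01964 E, +0.02180 N).
Azimuth = atan2(E, N) = atan2(-0.01964, +0.02180) = 318.0° ≈ 318°.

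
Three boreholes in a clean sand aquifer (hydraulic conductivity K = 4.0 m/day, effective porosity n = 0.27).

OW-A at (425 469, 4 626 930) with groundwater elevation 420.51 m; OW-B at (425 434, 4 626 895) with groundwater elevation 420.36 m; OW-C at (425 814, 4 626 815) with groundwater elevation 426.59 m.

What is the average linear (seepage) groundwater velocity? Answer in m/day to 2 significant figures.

0.26 m/day

With h = a·x + b·y + c and OW-A as origin, the differences give:
  (-35)·a + (-35)·b = -0.15
  345·a + (-115)·b = +6.08
Eliminate b (×(-115) and ×(-35), subtract): 16100·a = 230.050 → a = ∂h/∂x = +0.01429
Back-substitute: b = ∂h/∂y = -0.01000.
|∇h| = √(0.01429² + -0.01000²) = 0.01744
Seepage velocity v = K·i/n = 4.0 × 0.01744 / 0.27 = 0.2584 m/day.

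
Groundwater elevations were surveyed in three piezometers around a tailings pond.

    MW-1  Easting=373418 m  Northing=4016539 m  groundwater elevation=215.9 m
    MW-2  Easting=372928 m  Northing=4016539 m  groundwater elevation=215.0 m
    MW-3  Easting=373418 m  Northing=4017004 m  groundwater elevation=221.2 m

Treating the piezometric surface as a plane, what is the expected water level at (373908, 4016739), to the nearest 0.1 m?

∂h/∂x = (215.0 − 215.9) / (372928 − 373418) = +0.001837
∂h/∂y = (221.2 − 215.9) / (4017004 − 4016539) = +0.01140
h(373908, 4016739) = 215.9 + (+0.001837)·(490) + (+0.01140)·(200) = 215.9 +0.900 +2.280 = 219.080 m.

219.1 m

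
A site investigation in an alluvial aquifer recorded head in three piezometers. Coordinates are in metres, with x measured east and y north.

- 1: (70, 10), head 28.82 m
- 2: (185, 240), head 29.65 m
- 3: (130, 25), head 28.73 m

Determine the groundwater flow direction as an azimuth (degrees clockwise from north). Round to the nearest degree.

With h = a·x + b·y + c and 1 as origin, the differences give:
  115·a + 230·b = +0.83
  60·a + 15·b = -0.09
Eliminate b (×15 and ×230, subtract): -12075·a = 33.150 → a = ∂h/∂x = -0.002745
Back-substitute: b = ∂h/∂y = +0.004981.
Flow direction (−∇h) has components (+0.002745 E, -0.004981 N).
Azimuth = atan2(E, N) = atan2(+0.002745, -0.004981) = 151.1° ≈ 151°.

151°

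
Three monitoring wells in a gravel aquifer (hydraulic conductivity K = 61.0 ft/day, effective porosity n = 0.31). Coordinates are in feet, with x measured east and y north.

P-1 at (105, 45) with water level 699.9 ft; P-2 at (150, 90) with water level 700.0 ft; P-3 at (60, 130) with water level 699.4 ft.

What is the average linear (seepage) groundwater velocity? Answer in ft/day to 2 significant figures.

With h = a·x + b·y + c and P-1 as origin, the differences give:
  45·a + 45·b = +0.1
  (-45)·a + 85·b = -0.5
Eliminate b (×85 and ×45, subtract): 5850·a = 31.00 → a = ∂h/∂x = +0.005299
Back-substitute: b = ∂h/∂y = -0.003077.
|∇h| = √(0.005299² + -0.003077²) = 0.006128
Seepage velocity v = K·i/n = 61.0 × 0.006128 / 0.31 = 1.206 ft/day.

1.2 ft/day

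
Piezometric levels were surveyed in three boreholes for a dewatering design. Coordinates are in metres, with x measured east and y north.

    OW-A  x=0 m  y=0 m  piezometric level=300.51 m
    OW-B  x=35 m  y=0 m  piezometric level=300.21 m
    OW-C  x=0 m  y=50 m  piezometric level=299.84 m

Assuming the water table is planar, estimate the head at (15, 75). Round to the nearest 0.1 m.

∂h/∂x = (300.21 − 300.51) / (35 − 0) = -0.008571
∂h/∂y = (299.84 − 300.51) / (50 − 0) = -0.01340
h(15, 75) = 300.51 + (-0.008571)·(15) + (-0.01340)·(75) = 300.51 -0.129 -1.005 = 299.376 m.

299.4 m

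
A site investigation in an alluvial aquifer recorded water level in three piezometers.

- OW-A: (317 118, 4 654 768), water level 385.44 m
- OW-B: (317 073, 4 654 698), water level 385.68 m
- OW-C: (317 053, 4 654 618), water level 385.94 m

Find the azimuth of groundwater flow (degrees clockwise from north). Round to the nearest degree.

Three-point gradient (reference OW-A): Δ to OW-B = (-45, -70, +0.24), Δ to OW-C = (-65, -150, +0.50).
∂h/∂x = -0.0004545, ∂h/∂y = -0.003136 (det = 2200).
Flow direction (−∇h) has components (+0.0004545 E, +0.003136 N).
Azimuth = atan2(E, N) = atan2(+0.0004545, +0.003136) = 8.2° ≈ 008°.

008°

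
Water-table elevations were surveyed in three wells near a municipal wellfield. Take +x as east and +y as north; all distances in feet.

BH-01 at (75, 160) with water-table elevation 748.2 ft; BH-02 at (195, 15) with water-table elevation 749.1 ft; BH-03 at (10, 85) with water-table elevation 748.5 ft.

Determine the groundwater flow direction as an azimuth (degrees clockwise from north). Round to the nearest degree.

With h = a·x + b·y + c and BH-01 as origin, the differences give:
  120·a + (-145)·b = +0.9
  (-65)·a + (-75)·b = +0.3
Eliminate b (×(-75) and ×(-145), subtract): -18425·a = -24.00 → a = ∂h/∂x = +0.001303
Back-substitute: b = ∂h/∂y = -0.005129.
Flow direction (−∇h) has components (-0.001303 E, +0.005129 N).
Azimuth = atan2(E, N) = atan2(-0.001303, +0.005129) = 345.7° ≈ 346°.

346°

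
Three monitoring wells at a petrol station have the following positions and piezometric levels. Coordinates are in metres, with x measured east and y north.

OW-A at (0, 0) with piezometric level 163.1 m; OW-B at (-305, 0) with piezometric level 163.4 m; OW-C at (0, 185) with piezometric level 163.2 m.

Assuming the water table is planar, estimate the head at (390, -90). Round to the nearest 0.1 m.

∂h/∂x = (163.4 − 163.1) / (-305 − 0) = -0.0009836
∂h/∂y = (163.2 − 163.1) / (185 − 0) = +0.0005405
h(390, -90) = 163.1 + (-0.0009836)·(390) + (+0.0005405)·(-90) = 163.1 -0.384 -0.049 = 162.668 m.

162.7 m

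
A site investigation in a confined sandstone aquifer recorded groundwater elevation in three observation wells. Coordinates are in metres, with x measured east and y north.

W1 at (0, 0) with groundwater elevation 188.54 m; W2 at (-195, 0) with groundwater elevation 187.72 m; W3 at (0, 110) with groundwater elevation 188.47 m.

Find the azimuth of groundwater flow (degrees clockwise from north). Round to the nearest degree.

∂h/∂x = (187.72 − 188.54) / (-195 − 0) = +0.004205
∂h/∂y = (188.47 − 188.54) / (110 − 0) = -0.0006364
Flow direction (−∇h) has components (-0.004205 E, +0.0006364 N).
Azimuth = atan2(E, N) = atan2(-0.004205, +0.0006364) = 278.6° ≈ 279°.

279°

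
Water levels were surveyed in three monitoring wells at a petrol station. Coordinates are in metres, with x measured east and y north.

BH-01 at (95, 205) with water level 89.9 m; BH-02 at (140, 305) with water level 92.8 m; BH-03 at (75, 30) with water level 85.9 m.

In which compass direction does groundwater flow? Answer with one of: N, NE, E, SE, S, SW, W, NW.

SW

Taking BH-01 as reference: BH-02−BH-01 = (45, 100, +2.9); BH-03−BH-01 = (-20, -175, -4.0).
Determinant of the coordinate differences = 45·(-175) − (-20)·100 = -5875.
∂h/∂x = [(+2.9)·(-175) − (-4.0)·100] / -5875 = +0.01830
∂h/∂y = [45·(-4.0) − (-20)·(+2.9)] / -5875 = +0.02077
Flow = −∇h = (-0.01830 east, -0.02077 north), which points southwest.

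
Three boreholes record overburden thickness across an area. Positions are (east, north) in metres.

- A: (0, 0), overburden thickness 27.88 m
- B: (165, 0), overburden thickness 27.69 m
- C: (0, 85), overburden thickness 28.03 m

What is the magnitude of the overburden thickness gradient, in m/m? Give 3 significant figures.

∂d/∂x = (27.69 − 27.88) / (165 − 0) = -0.001152
∂d/∂y = (28.03 − 27.88) / (85 − 0) = +0.001765
|∇f| = √(-0.001152² + 0.001765²) = 0.002108 m/m

0.00211 m/m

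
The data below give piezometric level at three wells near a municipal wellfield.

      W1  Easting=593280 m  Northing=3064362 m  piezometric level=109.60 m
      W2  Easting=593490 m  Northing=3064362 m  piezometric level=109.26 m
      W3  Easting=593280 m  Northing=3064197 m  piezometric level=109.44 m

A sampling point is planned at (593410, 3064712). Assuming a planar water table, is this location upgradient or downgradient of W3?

upgradient

∂h/∂x = (109.26 − 109.60) / (593490 − 593280) = -0.001619
∂h/∂y = (109.44 − 109.60) / (3064197 − 3064362) = +0.0009697
Head at (593410, 3064712) = 109.60 + (-0.001619)·(130) + (+0.0009697)·(350) = 109.73 m.
That is higher than the 109.44 m at W3, so the point is upgradient.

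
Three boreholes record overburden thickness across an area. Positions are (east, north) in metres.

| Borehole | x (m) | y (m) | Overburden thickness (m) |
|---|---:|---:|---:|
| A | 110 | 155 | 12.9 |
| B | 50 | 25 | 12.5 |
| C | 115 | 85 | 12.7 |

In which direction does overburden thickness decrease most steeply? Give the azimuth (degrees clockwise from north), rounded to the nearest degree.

Taking A as reference: B−A = (-60, -130, -0.4); C−A = (5, -70, -0.2).
Solve a·Δx + b·Δy = Δd: det = (-60)·(-70) − 5·(-130) = 4850.
∂d/∂x = [(-0.4)·(-70) − (-0.2)·(-130)] / 4850 = +0.0004124
∂d/∂y = [(-60)·(-0.2) − 5·(-0.4)] / 4850 = +0.002887
Steepest decrease is along −∇f: components (-0.0004124 E, -0.002887 N).
Azimuth = atan2(-0.0004124, -0.002887) = 188.1° ≈ 188°.

188°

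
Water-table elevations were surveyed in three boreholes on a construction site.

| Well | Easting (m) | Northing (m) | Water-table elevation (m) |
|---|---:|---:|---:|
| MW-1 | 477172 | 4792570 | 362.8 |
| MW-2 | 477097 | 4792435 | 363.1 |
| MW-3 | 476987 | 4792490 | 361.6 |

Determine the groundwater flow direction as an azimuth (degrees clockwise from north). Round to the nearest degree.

308°

With h = a·x + b·y + c and MW-1 as origin, the differences give:
  (-75)·a + (-135)·b = +0.3
  (-185)·a + (-80)·b = -1.2
Eliminate b (×(-80) and ×(-135), subtract): -18975·a = -186.00 → a = ∂h/∂x = +0.009802
Back-substitute: b = ∂h/∂y = -0.007668.
Flow direction (−∇h) has components (-0.009802 E, +0.007668 N).
Azimuth = atan2(E, N) = atan2(-0.009802, +0.007668) = 308.0° ≈ 308°.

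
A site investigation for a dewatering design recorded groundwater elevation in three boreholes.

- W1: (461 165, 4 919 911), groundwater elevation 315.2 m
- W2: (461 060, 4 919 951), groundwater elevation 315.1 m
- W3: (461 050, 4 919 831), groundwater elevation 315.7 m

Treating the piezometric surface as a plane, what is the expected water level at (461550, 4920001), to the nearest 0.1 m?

Differences from W1: to W2 (Δx, Δy, Δh) = (-105, 40, -0.1); to W3 = (-115, -80, +0.5).
Solve a·Δx + b·Δy = Δh: det = (-105)·(-80) − (-115)·40 = 13000.
∂h/∂x = [(-0.1)·(-80) − (+0.5)·40] / 13000 = -0.0009231
∂h/∂y = [(-105)·(+0.5) − (-115)·(-0.1)] / 13000 = -0.004923
h(461550, 4920001) = 315.2 + (-0.0009231)·(385) + (-0.004923)·(90) = 315.2 -0.355 -0.443 = 314.402 m.

314.4 m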